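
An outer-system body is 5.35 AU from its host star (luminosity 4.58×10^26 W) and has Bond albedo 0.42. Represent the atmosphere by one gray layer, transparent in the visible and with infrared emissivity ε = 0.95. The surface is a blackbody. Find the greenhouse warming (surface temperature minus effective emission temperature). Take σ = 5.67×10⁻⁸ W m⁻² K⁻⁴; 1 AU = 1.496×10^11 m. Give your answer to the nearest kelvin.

19 kelvin

d = 5.35 × 1.496×10^11 m = 8.004×10^11 m.
S = L/(4πd²) = 56.90 W m⁻².
At the top of the atmosphere, σT_e⁴ = S(1−α)/4 = 8.250 W m⁻², giving T_e = 109.8 K.
The surface balance (absorbed SW + ε·downward IR = σT_s⁴) with T_a⁴ = T_s⁴/2 reduces to T_s = T_e·[2/(2−ε)]^¼ = 129.0 K.
T_s − T_e = 129.0 − 109.8 = 19.20 K.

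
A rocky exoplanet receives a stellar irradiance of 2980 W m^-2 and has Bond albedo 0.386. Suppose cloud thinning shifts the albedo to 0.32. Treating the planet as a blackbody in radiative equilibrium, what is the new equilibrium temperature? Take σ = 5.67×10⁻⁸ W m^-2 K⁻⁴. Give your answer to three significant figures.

New equilibrium: T₂ = [(1−0.32)·2980/(4σ)]^(1/4) = 307.4 K.

307 K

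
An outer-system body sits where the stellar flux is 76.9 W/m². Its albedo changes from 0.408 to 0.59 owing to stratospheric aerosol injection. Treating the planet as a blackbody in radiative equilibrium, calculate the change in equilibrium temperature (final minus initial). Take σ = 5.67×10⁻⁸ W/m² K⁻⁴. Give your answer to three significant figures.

Initial: T₁ = [S(1−0.408)/(4σ)]^(1/4) = 119.0 K.
After:  T₂ = [76.90·0.41/(4σ)]^(1/4) = 108.6 K.
Change: 108.6 − 119.0 = -10.44 K.

-10.4 kelvin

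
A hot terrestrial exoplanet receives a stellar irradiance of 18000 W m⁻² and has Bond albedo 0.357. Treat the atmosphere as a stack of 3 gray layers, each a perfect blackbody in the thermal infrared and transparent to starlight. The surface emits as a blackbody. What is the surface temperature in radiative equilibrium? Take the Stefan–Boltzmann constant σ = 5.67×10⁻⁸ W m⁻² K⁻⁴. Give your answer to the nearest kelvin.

Top-of-atmosphere balance: σT_e⁴ = S(1−α)/4 = 2894 W m⁻² → T_e = 475.3 K.
Layer-by-layer balance gives σT_s⁴ = (N+1)σT_e⁴, so T_s = 4^¼·475.3 = 672.2 K.

672 K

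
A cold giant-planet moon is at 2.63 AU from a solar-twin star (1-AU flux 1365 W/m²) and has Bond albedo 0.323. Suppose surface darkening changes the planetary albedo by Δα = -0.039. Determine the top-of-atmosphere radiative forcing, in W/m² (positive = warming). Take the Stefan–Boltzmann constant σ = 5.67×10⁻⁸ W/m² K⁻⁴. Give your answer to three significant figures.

Irradiance scales as 1/d², so S = 1365 W/m² × (1/2.63)² = 197.3 W/m².
ΔF = −(S/4)Δα = −(197.3/4)×(-0.039) = 1.924 W/m².

1.92 W/m²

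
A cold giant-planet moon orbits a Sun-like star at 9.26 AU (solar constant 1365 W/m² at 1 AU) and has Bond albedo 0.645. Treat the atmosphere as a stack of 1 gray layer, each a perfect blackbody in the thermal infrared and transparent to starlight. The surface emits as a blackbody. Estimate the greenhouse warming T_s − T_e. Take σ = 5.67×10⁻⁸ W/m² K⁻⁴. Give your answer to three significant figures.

By the inverse-square law, S = 1365/9.26² = 15.92 W/m².
The effective emission temperature is T_e = [S(1−α)/(4σ)]^¼ = 70.65 K.
T_s = (N+1)^(1/4)·T_e = 84.02 K.
So the greenhouse effect raises the surface by 84.02 − 70.65 = 13.37 K.

13.4 K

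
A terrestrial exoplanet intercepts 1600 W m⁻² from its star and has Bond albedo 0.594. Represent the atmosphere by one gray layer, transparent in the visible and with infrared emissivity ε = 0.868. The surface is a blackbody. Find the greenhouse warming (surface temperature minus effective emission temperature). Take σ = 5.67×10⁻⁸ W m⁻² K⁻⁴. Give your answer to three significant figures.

35.4 K

The planet radiates to space at T_e = [S(1−α)/(4σ)]^(1/4) = 231.3 K.
The surface balance (absorbed SW + ε·downward IR = σT_s⁴) with T_a⁴ = T_s⁴/2 reduces to T_s = T_e·[2/(2−ε)]^¼ = 266.7 K.
Greenhouse warming: T_s − T_e = 35.37 K.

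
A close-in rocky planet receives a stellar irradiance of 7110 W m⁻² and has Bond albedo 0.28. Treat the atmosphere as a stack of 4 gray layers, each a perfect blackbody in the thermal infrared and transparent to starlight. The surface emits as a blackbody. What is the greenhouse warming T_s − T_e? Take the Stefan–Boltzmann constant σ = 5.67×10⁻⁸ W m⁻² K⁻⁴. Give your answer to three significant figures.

OLR = S(1−α)/4 = 1280 W m⁻²; the top layer radiates at T_e = 387.6 K.
Surface: T_s = (5)^¼·T_e = 579.6 K.
Warming: T_s − T_e = 192.0 K.

192 K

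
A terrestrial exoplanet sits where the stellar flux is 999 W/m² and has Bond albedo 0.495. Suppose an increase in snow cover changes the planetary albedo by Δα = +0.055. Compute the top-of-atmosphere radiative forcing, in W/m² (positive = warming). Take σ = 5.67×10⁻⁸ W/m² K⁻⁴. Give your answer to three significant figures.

The change in absorbed flux is Δ[S(1−α)/4] = −SΔα/4 = -13.74 W/m².

-13.7 W/m²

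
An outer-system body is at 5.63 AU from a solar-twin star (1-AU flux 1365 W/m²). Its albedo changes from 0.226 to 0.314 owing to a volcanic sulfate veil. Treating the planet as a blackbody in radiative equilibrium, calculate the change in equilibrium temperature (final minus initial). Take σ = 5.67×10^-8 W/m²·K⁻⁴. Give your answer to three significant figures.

By the inverse-square law, S = 1365/5.63² = 43.06 W/m².
Before: T₁ = [43.06·0.774/(4σ)]^(1/4) = 110.1 K.
With α = 0.314, T₂ = 106.8 K.
ΔT = T₂ − T₁ = -3.273 K.

-3.27 kelvin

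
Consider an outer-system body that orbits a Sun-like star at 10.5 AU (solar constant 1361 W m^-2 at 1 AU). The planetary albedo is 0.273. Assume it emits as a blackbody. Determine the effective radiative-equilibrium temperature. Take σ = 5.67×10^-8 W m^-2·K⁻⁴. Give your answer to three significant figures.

By the inverse-square law, S = 1361/10.5² = 12.34 W m^-2.
Averaging over the sphere, the absorbed flux is S(1−α)/4 = 2.244 W m^-2.
Balancing against σT⁴: T = (2.244/5.67×10⁻⁸)^(1/4) = 79.31 K.

79.3 K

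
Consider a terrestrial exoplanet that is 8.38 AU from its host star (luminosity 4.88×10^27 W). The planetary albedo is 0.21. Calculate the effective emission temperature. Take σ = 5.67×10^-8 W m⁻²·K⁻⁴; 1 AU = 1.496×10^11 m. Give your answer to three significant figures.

171 K

Orbital distance: d = 8.38 AU = 1.254×10^12 m.
Spreading L over a sphere of radius d: S = 4.88×10^27/(4π·1.25×10^12²) = 247.1 W m⁻².
The planet absorbs (1−α)S over its disc πR² and re-emits over 4πR², so the mean absorbed flux is (1−0.21)·247.1/4 = 48.80 W m⁻².
Balancing against σT⁴: T = (48.80/5.67×10⁻⁸)^(1/4) = 171.3 K.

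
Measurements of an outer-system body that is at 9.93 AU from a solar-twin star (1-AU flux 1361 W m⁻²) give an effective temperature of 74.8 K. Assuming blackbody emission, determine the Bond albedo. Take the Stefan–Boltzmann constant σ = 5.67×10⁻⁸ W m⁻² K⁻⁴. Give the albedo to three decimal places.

0.486

Flux at the orbit: S = 1361/(9.93)² = 13.80 W m⁻².
Rearranging the radiative balance, α = 1 − 4σT⁴/S.
σT⁴ = 1.775 W m⁻², so 4σT⁴ = 7.100 W m⁻².
1−α = 7.100/13.80 = 0.5144, so α = 0.4856.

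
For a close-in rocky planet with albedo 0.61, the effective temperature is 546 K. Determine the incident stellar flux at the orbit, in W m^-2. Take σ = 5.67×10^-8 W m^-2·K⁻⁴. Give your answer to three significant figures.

51700 W m^-2

From S(1−α)/4 = σT⁴: S = 4σT⁴/(1−α).
The emitted flux is σT⁴ = 5039 W m^-2.
S = 4·5039/0.39 = 51680 W m^-2.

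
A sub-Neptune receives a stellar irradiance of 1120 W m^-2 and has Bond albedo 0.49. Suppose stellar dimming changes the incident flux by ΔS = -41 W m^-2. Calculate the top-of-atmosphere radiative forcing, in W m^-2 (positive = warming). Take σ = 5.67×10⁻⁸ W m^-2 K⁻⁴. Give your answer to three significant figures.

Only a fraction (1−α) is absorbed and it's spread over 4πR², so ΔF = (1−α)ΔS/4 = -5.228 W m^-2.

-5.23 W m^-2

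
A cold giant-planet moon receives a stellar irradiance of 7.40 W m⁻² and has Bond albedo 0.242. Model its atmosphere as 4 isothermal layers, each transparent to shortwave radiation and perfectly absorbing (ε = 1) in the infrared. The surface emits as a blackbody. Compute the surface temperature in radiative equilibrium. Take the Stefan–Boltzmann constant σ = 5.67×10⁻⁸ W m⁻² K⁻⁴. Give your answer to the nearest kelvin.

OLR = S(1−α)/4 = 1.402 W m⁻²; the top layer radiates at T_e = 70.52 K.
For an N-layer opaque stack, T_s⁴ = (N+1)T_e⁴, hence T_s = (5)^(1/4)×70.52 K = 105.5 K.

105 K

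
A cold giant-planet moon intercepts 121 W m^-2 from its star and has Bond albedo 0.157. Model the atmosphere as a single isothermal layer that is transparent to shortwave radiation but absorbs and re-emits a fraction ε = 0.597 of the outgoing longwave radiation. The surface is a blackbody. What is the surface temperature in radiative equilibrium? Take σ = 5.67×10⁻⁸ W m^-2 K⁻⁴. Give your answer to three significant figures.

159 K

The planet radiates to space at T_e = [S(1−α)/(4σ)]^(1/4) = 145.6 K.
Surface balance with a leaky layer gives σT_s⁴ = σT_e⁴·2/(2−ε), so T_s = T_e·[2/(2−0.597)]^(1/4) = 159.1 K.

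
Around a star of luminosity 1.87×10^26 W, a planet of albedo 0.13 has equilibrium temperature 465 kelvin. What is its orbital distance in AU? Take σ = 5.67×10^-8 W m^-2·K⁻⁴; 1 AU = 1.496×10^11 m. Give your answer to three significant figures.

0.234 AU

The flux needed for this T is 4σT⁴/(1−0.13) = 12190 W m^-2.
S = L/(4πd²) → d = √(L/4πS) = √(1.87×10^26/(4π·12190)) = 3.494×10^10 m = 0.2336 AU.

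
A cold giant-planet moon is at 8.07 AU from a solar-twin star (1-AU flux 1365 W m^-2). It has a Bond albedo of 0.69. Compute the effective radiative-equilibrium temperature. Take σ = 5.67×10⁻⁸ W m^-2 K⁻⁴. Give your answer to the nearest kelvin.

Flux at the orbit: S = 1365/(8.07)² = 20.96 W m^-2.
The planet absorbs (1−α)S over its disc πR² and re-emits over 4πR², so the mean absorbed flux is (1−0.69)·20.96/4 = 1.624 W m^-2.
Set σT⁴ = 1.624 → T = (1.624/σ)^(1/4) = 73.16 K.

73 K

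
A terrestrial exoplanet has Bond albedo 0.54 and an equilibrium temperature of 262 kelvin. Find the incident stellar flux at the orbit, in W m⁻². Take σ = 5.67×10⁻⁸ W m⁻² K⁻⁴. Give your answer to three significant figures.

2320 W m⁻²

From S(1−α)/4 = σT⁴: S = 4σT⁴/(1−α).
σT⁴ = 5.67×10⁻⁸·(262)⁴ = 267.2 W m⁻².
So S = 4×267.2/(1−0.54) = 2323 W m⁻².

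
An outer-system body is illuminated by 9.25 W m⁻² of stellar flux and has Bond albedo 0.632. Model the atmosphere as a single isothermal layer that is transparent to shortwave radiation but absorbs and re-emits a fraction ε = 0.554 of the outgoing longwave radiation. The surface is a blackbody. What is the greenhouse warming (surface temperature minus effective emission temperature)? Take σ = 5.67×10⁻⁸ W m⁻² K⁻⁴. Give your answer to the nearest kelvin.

At the top of the atmosphere, σT_e⁴ = S(1−α)/4 = 0.8510 W m⁻², giving T_e = 62.24 K.
For a single slab of emissivity ε, T_s⁴ = 2T_e⁴/(2−ε); thus T_s = 62.24·(1.383)^(1/4) = 67.50 K.
T_s − T_e = 67.50 − 62.24 = 5.257 K.

5 kelvin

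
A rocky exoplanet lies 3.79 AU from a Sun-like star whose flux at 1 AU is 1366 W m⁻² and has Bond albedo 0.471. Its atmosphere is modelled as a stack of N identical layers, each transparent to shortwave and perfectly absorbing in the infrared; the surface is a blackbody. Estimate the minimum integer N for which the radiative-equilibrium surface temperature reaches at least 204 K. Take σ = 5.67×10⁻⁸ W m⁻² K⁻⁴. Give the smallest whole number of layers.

Irradiance scales as 1/d², so S = 1366 W m⁻² × (1/3.79)² = 95.10 W m⁻².
OLR = S(1−α)/4 = 12.58 W m⁻²; the top layer radiates at T_e = 122.0 K.
T_s = (N+1)^(1/4)·T_e ≥ 204 K requires N+1 ≥ (T_s/T_e)⁴ = (204/122.0)⁴ = 7.808.
The minimum whole number is N = 7.

7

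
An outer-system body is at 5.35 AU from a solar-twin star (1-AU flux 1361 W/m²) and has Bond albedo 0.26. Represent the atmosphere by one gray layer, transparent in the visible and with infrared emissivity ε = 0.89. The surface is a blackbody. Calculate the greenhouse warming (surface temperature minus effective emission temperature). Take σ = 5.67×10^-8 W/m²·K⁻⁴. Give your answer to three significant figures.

By the inverse-square law, S = 1361/5.35² = 47.55 W/m².
The planet radiates to space at T_e = [S(1−α)/(4σ)]^(1/4) = 111.6 K.
Surface balance with a leaky layer gives σT_s⁴ = σT_e⁴·2/(2−ε), so T_s = T_e·[2/(2−0.89)]^(1/4) = 129.3 K.
The atmosphere warms the surface by 17.70 K.

17.7 K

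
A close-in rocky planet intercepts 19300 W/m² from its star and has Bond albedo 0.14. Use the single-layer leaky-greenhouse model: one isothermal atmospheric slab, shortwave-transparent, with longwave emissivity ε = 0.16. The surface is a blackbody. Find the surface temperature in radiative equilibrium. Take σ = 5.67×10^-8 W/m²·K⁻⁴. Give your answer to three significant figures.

531 K

At the top of the atmosphere, σT_e⁴ = S(1−α)/4 = 4150 W/m², giving T_e = 520.1 K.
For a single slab of emissivity ε, T_s⁴ = 2T_e⁴/(2−ε); thus T_s = 520.1·(1.087)^(1/4) = 531.1 K.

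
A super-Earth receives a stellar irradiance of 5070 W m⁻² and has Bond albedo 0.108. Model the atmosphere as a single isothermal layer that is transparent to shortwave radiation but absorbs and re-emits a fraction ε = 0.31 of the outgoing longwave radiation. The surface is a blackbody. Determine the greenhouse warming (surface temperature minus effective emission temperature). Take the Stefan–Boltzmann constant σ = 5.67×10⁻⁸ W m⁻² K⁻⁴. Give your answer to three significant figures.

16.2 K

The planet radiates to space at T_e = [S(1−α)/(4σ)]^(1/4) = 375.8 K.
For a single slab of emissivity ε, T_s⁴ = 2T_e⁴/(2−ε); thus T_s = 375.8·(1.183)^(1/4) = 391.9 K.
T_s − T_e = 391.9 − 375.8 = 16.16 K.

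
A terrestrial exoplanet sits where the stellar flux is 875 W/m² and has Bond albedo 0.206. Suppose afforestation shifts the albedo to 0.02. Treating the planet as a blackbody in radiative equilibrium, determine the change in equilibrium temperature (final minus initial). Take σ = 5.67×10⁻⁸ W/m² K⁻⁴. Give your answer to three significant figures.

12.7 K

Before: T₁ = [875.0·0.794/(4σ)]^(1/4) = 235.3 K.
With α = 0.02, T₂ = 248.0 K.
Change: 248.0 − 235.3 = 12.71 K.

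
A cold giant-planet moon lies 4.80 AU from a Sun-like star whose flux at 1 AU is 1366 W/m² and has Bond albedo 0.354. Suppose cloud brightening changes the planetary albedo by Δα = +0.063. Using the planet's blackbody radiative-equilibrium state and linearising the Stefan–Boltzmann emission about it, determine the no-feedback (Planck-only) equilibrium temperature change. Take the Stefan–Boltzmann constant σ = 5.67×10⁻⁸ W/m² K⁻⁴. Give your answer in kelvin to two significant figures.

-2.8 K

By the inverse-square law, S = 1366/4.80² = 59.29 W/m².
Reference equilibrium: T_e = [S(1−α)/(4σ)]^(1/4) = 114.0 K.
ΔF = −(S/4)Δα = −(59.29/4)×(+0.063) = -0.9338 W/m².
Linearising σT⁴ gives d(σT⁴)/dT = 4σT_e³ = 0.3360 W/m² per K.
Hence the no-feedback warming is ΔF/(4σT_e³) = -2.78 K.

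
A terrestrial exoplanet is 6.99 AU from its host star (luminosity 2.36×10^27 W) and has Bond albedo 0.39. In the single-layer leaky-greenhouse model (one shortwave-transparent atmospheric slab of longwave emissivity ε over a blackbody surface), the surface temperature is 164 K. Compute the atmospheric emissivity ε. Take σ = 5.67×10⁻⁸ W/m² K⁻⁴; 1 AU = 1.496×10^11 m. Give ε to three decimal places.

Orbital distance: d = 6.99 AU = 1.046×10^12 m.
Spreading L over a sphere of radius d: S = 2.36×10^27/(4π·1.05×10^12²) = 171.7 W/m².
TOA balance gives T_e = 146.6 K.
T_s⁴ = T_e⁴·2/(2−ε) → ε = 2 − 2(T_e/T_s)⁴ = 2 − 2·(146.6/164)⁴ = 0.7229.

0.723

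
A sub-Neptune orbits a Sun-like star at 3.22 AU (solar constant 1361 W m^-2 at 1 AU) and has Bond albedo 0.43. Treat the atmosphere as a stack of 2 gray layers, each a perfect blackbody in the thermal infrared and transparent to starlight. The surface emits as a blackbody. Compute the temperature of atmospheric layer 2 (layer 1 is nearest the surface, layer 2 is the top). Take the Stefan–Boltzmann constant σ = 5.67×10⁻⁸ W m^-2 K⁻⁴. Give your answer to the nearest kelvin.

Flux at the orbit: S = 1361/(3.22)² = 131.3 W m^-2.
OLR = S(1−α)/4 = 18.71 W m^-2; the top layer radiates at T_e = 134.8 K.
Each opaque layer satisfies 2T_j⁴ = T_{j−1}⁴ + T_{j+1}⁴, giving T_k⁴ = (N+1−k)T_e⁴.
With k = 2: T_2 = (2+1−2)^¼·134.8 K = 134.8 K.

135 K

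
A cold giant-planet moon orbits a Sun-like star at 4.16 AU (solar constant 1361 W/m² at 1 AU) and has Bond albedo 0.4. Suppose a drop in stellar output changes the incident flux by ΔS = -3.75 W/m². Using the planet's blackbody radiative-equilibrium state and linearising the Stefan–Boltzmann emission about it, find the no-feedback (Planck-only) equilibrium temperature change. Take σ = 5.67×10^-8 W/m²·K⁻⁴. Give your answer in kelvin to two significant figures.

-1.4 kelvin

By the inverse-square law, S = 1361/4.16² = 78.65 W/m².
Unperturbed T_e = [78.65·(1−0.4)/(4σ)]^¼ = 120.1 K.
TOA radiative forcing: ΔF = (1−α)ΔS/4 = 0.6·(-3.75)/4 = -0.5625 W/m².
The Planck feedback parameter is 4σT_e³ = 0.3929 W/m²/K.
Hence the no-feedback warming is ΔF/(4σT_e³) = -1.43 K.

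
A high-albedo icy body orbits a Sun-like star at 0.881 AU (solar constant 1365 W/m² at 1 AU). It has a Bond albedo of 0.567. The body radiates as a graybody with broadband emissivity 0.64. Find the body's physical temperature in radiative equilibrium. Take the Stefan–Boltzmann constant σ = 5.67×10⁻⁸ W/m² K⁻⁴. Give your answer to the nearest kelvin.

Flux at the orbit: S = 1365/(0.881)² = 1759 W/m².
Absorbed flux (global mean): S(1−α)/4 = 1759·0.433/4 = 190.4 W/m².
Equating to εσT⁴ with ε = 0.64: T = (190.4/0.64σ)^(1/4) = 269.1 K.

269 K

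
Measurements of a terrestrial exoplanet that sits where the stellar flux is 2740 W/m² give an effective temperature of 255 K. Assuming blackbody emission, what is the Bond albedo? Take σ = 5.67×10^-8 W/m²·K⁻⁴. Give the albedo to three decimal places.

Rearranging the radiative balance, α = 1 − 4σT⁴/S.
σT⁴ = 239.7 W/m², so 4σT⁴ = 959.0 W/m².
1−α = 959.0/2740 = 0.3500, so α = 0.6500.

0.650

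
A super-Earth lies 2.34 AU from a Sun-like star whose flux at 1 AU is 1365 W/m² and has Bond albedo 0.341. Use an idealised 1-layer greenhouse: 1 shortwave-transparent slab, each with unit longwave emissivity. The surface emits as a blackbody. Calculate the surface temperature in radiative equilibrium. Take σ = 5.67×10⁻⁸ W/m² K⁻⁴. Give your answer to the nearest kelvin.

By the inverse-square law, S = 1365/2.34² = 249.3 W/m².
Top-of-atmosphere balance: σT_e⁴ = S(1−α)/4 = 41.07 W/m² → T_e = 164.1 K.
With N = 1 opaque layers, T_s = (N+1)^(1/4)·T_e = 2^(1/4)·164.1 = 195.1 K.

195 K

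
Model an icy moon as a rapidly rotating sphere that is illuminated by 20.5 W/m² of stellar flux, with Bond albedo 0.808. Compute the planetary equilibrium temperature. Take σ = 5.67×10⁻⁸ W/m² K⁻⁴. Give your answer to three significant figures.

64.5 kelvin

The planet absorbs (1−α)S over its disc πR² and re-emits over 4πR², so the mean absorbed flux is (1−0.808)·20.50/4 = 0.9840 W/m².
Balancing against σT⁴: T = (0.9840/5.67×10⁻⁸)^(1/4) = 64.54 K.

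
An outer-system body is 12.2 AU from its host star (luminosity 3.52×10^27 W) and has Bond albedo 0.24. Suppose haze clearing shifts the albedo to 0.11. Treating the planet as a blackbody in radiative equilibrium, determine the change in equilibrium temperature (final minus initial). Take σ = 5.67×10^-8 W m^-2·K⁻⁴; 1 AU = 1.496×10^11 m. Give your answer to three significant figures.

5.22 K

d = 12.2 × 1.496×10^11 m = 1.825×10^12 m.
Flux at the orbit: S = L/(4πd²) = 3.52×10^27/(4π·(1.83×10^12)²) = 84.09 W m^-2.
Before: T₁ = [84.09·0.76/(4σ)]^(1/4) = 129.6 K.
With α = 0.11, T₂ = 134.8 K.
Change: 134.8 − 129.6 = 5.217 K.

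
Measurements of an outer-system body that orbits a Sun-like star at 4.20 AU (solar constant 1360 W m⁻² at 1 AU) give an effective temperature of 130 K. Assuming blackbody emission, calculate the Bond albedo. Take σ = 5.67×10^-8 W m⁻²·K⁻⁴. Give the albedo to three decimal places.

0.160

Irradiance scales as 1/d², so S = 1360 W m⁻² × (1/4.20)² = 77.10 W m⁻².
Rearranging the radiative balance, α = 1 − 4σT⁴/S.
4σT⁴ = 4·5.67×10⁻⁸·(130)⁴ = 64.78 W m⁻².
Hence α = 1 − 64.78/77.10 = 0.1598.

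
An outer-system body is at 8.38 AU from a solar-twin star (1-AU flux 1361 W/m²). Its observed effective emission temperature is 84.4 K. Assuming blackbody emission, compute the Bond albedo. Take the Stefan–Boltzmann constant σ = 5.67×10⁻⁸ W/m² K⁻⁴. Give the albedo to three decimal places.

Irradiance scales as 1/d², so S = 1361 W/m² × (1/8.38)² = 19.38 W/m².
Energy balance: S(1−α)/4 = σT⁴, so 1−α = 4σT⁴/S.
σT⁴ = 2.877 W/m², so 4σT⁴ = 11.51 W/m².
1−α = 11.51/19.38 = 0.5938, so α = 0.4062.

0.406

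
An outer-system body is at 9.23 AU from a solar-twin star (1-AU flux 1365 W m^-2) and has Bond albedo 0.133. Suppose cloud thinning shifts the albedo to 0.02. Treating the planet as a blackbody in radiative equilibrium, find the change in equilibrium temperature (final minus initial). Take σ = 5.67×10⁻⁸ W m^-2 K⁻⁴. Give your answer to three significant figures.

Irradiance scales as 1/d², so S = 1365 W m^-2 × (1/9.23)² = 16.02 W m^-2.
Initial: T₁ = [S(1−0.133)/(4σ)]^(1/4) = 88.47 K.
Final:   T₂ = [S(1−0.02)/(4σ)]^(1/4) = 91.22 K.
ΔT = T₂ − T₁ = 2.751 K.

2.75 kelvin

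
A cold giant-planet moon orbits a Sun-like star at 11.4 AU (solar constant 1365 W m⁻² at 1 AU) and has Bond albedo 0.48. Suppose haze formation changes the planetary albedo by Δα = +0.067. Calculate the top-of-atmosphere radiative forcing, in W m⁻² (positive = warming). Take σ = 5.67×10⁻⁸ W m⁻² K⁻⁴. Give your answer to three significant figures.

Flux at the orbit: S = 1365/(11.4)² = 10.50 W m⁻².
TOA radiative forcing: ΔF = −S·Δα/4 = −10.50·(+0.067)/4 = -0.1759 W m⁻².

-0.176 W m⁻²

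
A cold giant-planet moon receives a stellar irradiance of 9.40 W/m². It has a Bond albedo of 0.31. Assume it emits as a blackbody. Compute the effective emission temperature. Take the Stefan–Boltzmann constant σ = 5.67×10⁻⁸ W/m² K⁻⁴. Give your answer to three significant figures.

The planet absorbs (1−α)S over its disc πR² and re-emits over 4πR², so the mean absorbed flux is (1−0.31)·9.400/4 = 1.621 W/m².
In equilibrium σT⁴ equals this, so T = 73.13 K.

73.1 K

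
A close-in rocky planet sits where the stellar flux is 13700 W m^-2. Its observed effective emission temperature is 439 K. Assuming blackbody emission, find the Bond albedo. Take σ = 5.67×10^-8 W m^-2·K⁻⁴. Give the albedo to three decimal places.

0.385

Energy balance: S(1−α)/4 = σT⁴, so 1−α = 4σT⁴/S.
4σT⁴ = 4·5.67×10⁻⁸·(439)⁴ = 8424 W m^-2.
Hence α = 1 − 8424/13700 = 0.3851.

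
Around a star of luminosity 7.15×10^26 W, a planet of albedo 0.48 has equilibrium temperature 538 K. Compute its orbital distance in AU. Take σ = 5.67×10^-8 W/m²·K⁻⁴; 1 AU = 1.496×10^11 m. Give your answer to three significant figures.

0.264 AU

Energy balance gives S = 4σT⁴/(1−α) = 36540 W/m².
From L = 4πd²S, d = √(7.15×10^26/(4π·36540)) = 3.946×10^10 m = 0.2638 AU.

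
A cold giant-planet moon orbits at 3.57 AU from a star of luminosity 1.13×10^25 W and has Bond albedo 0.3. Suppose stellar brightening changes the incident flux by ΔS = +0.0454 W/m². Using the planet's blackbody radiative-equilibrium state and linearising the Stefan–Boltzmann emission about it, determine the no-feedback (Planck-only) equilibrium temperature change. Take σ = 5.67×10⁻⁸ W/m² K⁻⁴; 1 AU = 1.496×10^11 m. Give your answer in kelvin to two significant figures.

0.20 K

d = 3.57 × 1.496×10^11 m = 5.341×10^11 m.
Flux at the orbit: S = L/(4πd²) = 1.13×10^25/(4π·(5.34×10^11)²) = 3.153 W/m².
The baseline emission temperature is T_e = 55.85 K.
Only a fraction (1−α) is absorbed and it's spread over 4πR², so ΔF = (1−α)ΔS/4 = 0.007945 W/m².
Planck response: λ_P = 4σT_e³ = 4·5.67×10⁻⁸·(55.85)³ = 0.03951 W/m²/K.
ΔT₀ = ΔF/λ_P = 0.007945/0.03951 = 0.201 K.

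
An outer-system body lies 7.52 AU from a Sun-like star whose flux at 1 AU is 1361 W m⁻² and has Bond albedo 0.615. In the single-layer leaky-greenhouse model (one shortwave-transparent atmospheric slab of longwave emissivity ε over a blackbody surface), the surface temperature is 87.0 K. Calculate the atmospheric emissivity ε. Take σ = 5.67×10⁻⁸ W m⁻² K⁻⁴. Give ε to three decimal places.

By the inverse-square law, S = 1361/7.52² = 24.07 W m⁻².
First, T_e = [24.07·(1−0.615)/(4σ)]^(1/4) = 79.95 K.
Inverting T_s⁴ = 2T_e⁴/(2−ε): (T_e/T_s)⁴ = 0.7131, so ε = 2(1 − 0.7131) = 0.5738.

0.574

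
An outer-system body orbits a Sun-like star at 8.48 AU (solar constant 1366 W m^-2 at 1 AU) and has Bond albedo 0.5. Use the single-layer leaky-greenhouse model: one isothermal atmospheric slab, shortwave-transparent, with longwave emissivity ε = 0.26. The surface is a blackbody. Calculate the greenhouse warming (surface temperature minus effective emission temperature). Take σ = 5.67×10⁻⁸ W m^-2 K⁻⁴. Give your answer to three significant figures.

By the inverse-square law, S = 1366/8.48² = 19.00 W m^-2.
At the top of the atmosphere, σT_e⁴ = S(1−α)/4 = 2.374 W m^-2, giving T_e = 80.44 K.
Surface balance with a leaky layer gives σT_s⁴ = σT_e⁴·2/(2−ε), so T_s = T_e·[2/(2−0.26)]^(1/4) = 83.29 K.
T_s − T_e = 83.29 − 80.44 = 2.850 K.

2.85 K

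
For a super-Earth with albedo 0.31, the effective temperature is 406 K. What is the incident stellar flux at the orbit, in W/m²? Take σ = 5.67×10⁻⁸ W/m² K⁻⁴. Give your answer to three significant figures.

Invert the energy balance for S: S = 4σT⁴/(1−α).
The emitted flux is σT⁴ = 1541 W/m².
So S = 4×1541/(1−0.31) = 8931 W/m².

8930 W/m²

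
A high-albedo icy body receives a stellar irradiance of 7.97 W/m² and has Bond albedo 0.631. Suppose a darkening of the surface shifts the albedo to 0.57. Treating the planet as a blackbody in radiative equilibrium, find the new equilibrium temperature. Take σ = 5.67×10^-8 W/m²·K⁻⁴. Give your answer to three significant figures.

62.3 K

New equilibrium: T₂ = [(1−0.57)·7.970/(4σ)]^(1/4) = 62.35 K.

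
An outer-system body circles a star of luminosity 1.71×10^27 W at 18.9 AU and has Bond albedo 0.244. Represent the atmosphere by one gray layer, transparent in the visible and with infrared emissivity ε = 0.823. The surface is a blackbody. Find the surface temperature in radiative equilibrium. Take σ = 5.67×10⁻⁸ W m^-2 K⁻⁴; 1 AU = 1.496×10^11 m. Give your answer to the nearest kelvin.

Orbital distance: d = 18.9 AU = 2.827×10^12 m.
S = L/(4πd²) = 17.02 W m^-2.
Effective emission temperature (TOA balance): σT_e⁴ = S(1−α)/4 = 3.217 W m^-2 → T_e = 86.79 K.
The surface balance (absorbed SW + ε·downward IR = σT_s⁴) with T_a⁴ = T_s⁴/2 reduces to T_s = T_e·[2/(2−ε)]^¼ = 99.09 K.

99 K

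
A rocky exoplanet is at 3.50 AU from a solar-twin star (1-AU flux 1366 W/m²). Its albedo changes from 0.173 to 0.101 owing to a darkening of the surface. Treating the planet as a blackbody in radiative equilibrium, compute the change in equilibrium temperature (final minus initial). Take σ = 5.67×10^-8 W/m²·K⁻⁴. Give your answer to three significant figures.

By the inverse-square law, S = 1366/3.50² = 111.5 W/m².
Before: T₁ = [111.5·0.827/(4σ)]^(1/4) = 142.0 K.
With α = 0.101, T₂ = 145.0 K.
Change: 145.0 − 142.0 = 2.995 K.

2.99 kelvin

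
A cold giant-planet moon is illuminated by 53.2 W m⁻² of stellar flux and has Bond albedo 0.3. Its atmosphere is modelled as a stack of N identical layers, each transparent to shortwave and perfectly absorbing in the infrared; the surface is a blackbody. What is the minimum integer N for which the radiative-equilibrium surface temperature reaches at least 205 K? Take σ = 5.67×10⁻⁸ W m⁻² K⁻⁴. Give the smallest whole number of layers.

10

OLR = S(1−α)/4 = 9.310 W m⁻²; the top layer radiates at T_e = 113.2 K.
Need (N+1)T_e⁴ ≥ T_s⁴, i.e. N+1 ≥ (205/113.2)⁴ = 10.756.
The minimum whole number is N = 10.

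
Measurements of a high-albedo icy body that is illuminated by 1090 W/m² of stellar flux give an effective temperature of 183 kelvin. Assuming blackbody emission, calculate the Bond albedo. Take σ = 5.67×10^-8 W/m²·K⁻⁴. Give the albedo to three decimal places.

0.767

Energy balance: S(1−α)/4 = σT⁴, so 1−α = 4σT⁴/S.
σT⁴ = 63.59 W/m², so 4σT⁴ = 254.4 W/m².
1−α = 254.4/1090 = 0.2334, so α = 0.7666.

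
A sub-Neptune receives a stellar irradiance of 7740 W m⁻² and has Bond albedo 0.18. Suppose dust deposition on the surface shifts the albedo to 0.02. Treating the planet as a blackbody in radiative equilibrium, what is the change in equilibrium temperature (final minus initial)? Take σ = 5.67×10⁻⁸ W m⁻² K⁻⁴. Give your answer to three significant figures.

Initial: T₁ = [S(1−0.18)/(4σ)]^(1/4) = 409.0 K.
After:  T₂ = [7740·0.98/(4σ)]^(1/4) = 427.6 K.
ΔT = T₂ − T₁ = 18.64 K.

18.6 K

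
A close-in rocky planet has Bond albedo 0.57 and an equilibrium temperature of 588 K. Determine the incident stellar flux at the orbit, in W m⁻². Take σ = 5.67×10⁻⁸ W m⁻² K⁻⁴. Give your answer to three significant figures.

63000 W m⁻²

Invert the energy balance for S: S = 4σT⁴/(1−α).
The emitted flux is σT⁴ = 6778 W m⁻².
So S = 4×6778/(1−0.57) = 63050 W m⁻².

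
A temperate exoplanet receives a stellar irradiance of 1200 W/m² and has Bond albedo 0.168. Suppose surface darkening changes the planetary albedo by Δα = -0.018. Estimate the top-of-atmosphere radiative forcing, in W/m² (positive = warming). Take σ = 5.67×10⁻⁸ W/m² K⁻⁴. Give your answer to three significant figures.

5.40 W/m²

ΔF = −(S/4)Δα = −(1200/4)×(-0.018) = 5.400 W/m².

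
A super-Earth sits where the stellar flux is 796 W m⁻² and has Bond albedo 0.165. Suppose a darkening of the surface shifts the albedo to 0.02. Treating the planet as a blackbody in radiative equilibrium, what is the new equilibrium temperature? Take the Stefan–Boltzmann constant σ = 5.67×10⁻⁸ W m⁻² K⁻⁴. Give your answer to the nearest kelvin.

242 K

T₂ = [S(1−α₂)/(4σ)]^(1/4) = [796.0·0.98/(4σ)]^(1/4) = 242.2 K.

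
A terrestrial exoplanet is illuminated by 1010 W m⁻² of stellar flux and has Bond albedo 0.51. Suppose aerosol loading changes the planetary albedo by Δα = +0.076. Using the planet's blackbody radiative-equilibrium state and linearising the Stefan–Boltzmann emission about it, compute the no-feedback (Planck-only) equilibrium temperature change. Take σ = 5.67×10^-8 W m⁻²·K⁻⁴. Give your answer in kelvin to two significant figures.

The baseline emission temperature is T_e = 216.1 K.
ΔF = −(S/4)Δα = −(1010/4)×(+0.076) = -19.19 W m⁻².
The Planck feedback parameter is 4σT_e³ = 2.290 W m⁻²/K.
ΔT₀ = ΔF/λ_P = -19.19/2.290 = -8.38 K.

-8.4 kelvin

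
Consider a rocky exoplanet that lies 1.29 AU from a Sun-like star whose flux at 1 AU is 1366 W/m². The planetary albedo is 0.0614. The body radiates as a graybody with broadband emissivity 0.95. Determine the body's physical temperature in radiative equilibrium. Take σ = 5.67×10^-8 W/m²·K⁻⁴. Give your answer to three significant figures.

245 K

Flux at the orbit: S = 1366/(1.29)² = 820.9 W/m².
Averaging over the sphere, the absorbed flux is S(1−α)/4 = 192.6 W/m².
Equating to εσT⁴ with ε = 0.95: T = (192.6/0.95σ)^(1/4) = 244.5 K.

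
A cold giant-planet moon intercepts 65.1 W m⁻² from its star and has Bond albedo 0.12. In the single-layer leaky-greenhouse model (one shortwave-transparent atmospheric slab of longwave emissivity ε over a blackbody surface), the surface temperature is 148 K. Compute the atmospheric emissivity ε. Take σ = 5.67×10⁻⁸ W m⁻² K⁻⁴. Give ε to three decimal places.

TOA balance gives T_e = 126.1 K.
T_s⁴ = T_e⁴·2/(2−ε) → ε = 2 − 2(T_e/T_s)⁴ = 2 − 2·(126.1/148)⁴ = 0.9471.

0.947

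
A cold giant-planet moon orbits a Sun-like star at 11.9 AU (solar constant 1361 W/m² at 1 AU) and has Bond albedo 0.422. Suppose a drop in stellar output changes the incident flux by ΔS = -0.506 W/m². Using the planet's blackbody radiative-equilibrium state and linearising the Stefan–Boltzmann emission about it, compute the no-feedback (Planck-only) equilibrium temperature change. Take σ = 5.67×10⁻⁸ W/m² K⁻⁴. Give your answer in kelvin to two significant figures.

-0.93 kelvin

Flux at the orbit: S = 1361/(11.9)² = 9.611 W/m².
Unperturbed T_e = [9.611·(1−0.422)/(4σ)]^¼ = 70.35 K.
TOA radiative forcing: ΔF = (1−α)ΔS/4 = 0.578·(-0.506)/4 = -0.07312 W/m².
The Planck feedback parameter is 4σT_e³ = 0.07896 W/m²/K.
So ΔT₀ = -0.07312/0.07896 = -0.926 K.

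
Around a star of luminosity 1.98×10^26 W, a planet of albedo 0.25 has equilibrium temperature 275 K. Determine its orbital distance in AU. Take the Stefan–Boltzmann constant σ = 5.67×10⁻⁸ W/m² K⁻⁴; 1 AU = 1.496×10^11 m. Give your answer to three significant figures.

Energy balance gives S = 4σT⁴/(1−α) = 1729 W/m².
From L = 4πd²S, d = √(1.98×10^26/(4π·1729)) = 9.545×10^10 m = 0.6380 AU.

0.638 AU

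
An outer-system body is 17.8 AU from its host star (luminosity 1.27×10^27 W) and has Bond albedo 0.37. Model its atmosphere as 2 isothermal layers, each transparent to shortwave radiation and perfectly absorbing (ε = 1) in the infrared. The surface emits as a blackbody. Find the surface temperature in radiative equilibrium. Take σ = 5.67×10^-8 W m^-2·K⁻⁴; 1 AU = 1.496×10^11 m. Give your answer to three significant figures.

104 K

d = 17.8 × 1.496×10^11 m = 2.663×10^12 m.
Spreading L over a sphere of radius d: S = 1.27×10^27/(4π·2.66×10^12²) = 14.25 W m^-2.
OLR = S(1−α)/4 = 2.245 W m^-2; the top layer radiates at T_e = 79.32 K.
Layer-by-layer balance gives σT_s⁴ = (N+1)σT_e⁴, so T_s = 3^¼·79.32 = 104.4 K.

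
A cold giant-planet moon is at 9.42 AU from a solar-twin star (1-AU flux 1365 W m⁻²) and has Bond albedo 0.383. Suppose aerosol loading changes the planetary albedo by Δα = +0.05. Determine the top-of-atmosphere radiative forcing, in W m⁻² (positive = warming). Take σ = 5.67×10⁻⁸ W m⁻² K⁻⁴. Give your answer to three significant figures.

Flux at the orbit: S = 1365/(9.42)² = 15.38 W m⁻².
The change in absorbed flux is Δ[S(1−α)/4] = −SΔα/4 = -0.1923 W m⁻².

-0.192 W m⁻²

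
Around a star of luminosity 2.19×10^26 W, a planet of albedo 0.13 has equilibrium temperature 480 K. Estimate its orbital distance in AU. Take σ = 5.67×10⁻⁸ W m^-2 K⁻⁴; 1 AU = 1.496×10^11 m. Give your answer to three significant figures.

Energy balance gives S = 4σT⁴/(1−α) = 13840 W m^-2.
Then d = [L/(4πS)]^(1/2) = 3.549×10^10 m, i.e. 0.2372 AU.

0.237 AU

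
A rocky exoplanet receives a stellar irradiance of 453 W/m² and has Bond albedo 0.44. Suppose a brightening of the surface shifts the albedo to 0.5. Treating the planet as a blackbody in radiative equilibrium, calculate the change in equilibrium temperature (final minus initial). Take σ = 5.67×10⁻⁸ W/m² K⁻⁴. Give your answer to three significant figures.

-5.11 K

Initial: T₁ = [S(1−0.44)/(4σ)]^(1/4) = 182.9 K.
With α = 0.5, T₂ = 177.8 K.
ΔT = T₂ − T₁ = -5.109 K.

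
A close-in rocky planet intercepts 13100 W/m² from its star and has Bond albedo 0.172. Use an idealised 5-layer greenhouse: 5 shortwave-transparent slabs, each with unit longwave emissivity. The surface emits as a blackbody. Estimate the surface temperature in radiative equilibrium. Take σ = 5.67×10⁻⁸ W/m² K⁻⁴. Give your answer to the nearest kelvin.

The effective emission temperature is T_e = [S(1−α)/(4σ)]^¼ = 467.6 K.
With N = 5 opaque layers, T_s = (N+1)^(1/4)·T_e = 6^(1/4)·467.6 = 731.9 K.

732 kelvin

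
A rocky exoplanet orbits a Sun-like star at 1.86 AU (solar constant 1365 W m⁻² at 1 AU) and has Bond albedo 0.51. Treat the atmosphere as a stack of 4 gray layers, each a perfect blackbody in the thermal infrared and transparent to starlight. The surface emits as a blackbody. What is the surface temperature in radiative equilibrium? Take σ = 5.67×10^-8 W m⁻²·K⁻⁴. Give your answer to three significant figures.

Flux at the orbit: S = 1365/(1.86)² = 394.6 W m⁻².
The effective emission temperature is T_e = [S(1−α)/(4σ)]^¼ = 170.9 K.
Layer-by-layer balance gives σT_s⁴ = (N+1)σT_e⁴, so T_s = 5^¼·170.9 = 255.5 K.

256 kelvin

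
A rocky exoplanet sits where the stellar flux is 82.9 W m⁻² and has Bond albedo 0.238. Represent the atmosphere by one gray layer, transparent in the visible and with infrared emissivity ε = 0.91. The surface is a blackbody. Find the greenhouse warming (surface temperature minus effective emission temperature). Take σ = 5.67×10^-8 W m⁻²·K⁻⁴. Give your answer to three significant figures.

At the top of the atmosphere, σT_e⁴ = S(1−α)/4 = 15.79 W m⁻², giving T_e = 129.2 K.
The surface balance (absorbed SW + ε·downward IR = σT_s⁴) with T_a⁴ = T_s⁴/2 reduces to T_s = T_e·[2/(2−ε)]^¼ = 150.4 K.
The atmosphere warms the surface by 21.17 K.

21.2 kelvin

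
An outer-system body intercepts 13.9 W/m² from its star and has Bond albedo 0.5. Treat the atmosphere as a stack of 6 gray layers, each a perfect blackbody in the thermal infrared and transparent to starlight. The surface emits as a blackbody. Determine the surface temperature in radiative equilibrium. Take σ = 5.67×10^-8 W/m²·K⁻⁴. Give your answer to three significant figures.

121 K

Top-of-atmosphere balance: σT_e⁴ = S(1−α)/4 = 1.738 W/m² → T_e = 74.40 K.
For an N-layer opaque stack, T_s⁴ = (N+1)T_e⁴, hence T_s = (7)^(1/4)×74.40 K = 121.0 K.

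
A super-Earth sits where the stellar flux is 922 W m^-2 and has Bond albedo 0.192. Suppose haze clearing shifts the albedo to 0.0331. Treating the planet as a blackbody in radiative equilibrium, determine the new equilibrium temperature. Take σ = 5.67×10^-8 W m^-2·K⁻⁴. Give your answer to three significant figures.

T₂ = [S(1−α₂)/(4σ)]^(1/4) = [922.0·0.967/(4σ)]^(1/4) = 250.4 K.

250 kelvin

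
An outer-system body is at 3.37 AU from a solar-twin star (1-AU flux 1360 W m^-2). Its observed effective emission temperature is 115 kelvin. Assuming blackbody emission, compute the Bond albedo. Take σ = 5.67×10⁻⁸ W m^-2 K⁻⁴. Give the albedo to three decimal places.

0.669

Irradiance scales as 1/d², so S = 1360 W m^-2 × (1/3.37)² = 119.8 W m^-2.
Rearranging the radiative balance, α = 1 − 4σT⁴/S.
σT⁴ = 9.917 W m^-2, so 4σT⁴ = 39.67 W m^-2.
Hence α = 1 − 39.67/119.8 = 0.6688.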